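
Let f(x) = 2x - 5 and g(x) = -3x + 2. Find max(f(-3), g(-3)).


11


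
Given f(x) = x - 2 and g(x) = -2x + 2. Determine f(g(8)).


-16


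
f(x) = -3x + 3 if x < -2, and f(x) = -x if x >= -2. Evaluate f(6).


6 satisfies x >= -2
f(6) = -6

-6


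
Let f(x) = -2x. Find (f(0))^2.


f(0) = 0
(0)^2 = 0

0


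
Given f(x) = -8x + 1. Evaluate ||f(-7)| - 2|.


f(-7) = 57
|57| = 57
|57 - 2| = 55

55


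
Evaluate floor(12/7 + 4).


12/7 = 1.7143
1.7143 + 4 = 5.7143
floor(5.7143) = 5

5


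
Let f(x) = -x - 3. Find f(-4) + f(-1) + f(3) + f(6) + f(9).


f(-4) = 1
f(-1) = -2
f(3) = -6
f(6) = -9
f(9) = -12
Sum = -28

-28


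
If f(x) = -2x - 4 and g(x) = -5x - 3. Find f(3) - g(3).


f(3) = -10
g(3) = -18
Difference = 8

8


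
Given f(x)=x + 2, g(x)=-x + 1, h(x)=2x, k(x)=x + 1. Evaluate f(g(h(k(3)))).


k(3) = 4
h(4) = 8
g(8) = -7
f(-7) = -5

-5


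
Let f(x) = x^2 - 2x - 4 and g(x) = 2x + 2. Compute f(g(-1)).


-4


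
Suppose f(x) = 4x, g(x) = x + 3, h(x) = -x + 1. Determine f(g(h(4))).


h(4) = -3
g(-3) = 0
f(0) = 0

0


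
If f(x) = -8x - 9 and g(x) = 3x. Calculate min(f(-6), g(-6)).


f(-6) = 39
g(-6) = -18
min = -18

-18


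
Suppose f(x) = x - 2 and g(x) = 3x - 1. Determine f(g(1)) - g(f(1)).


f(g(1)) = 0
g(f(1)) = -4
Difference = 4

4


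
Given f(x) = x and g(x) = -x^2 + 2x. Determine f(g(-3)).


g(-3) = -15
f(-15) = -15

-15


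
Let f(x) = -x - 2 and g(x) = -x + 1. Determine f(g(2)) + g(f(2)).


f(g(2)) = -1
g(f(2)) = 5
Sum = 4

4


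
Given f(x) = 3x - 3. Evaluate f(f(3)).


f(3) = 6
f(6) = 15

15


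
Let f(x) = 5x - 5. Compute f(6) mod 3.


1


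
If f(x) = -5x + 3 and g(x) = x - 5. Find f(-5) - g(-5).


f(-5) = 28
g(-5) = -10
Difference = 38

38


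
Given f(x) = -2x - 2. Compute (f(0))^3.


f(0) = -2
(-2)^3 = -8

-8


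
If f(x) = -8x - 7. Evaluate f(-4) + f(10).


-62


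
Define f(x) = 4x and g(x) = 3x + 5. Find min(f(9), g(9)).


32


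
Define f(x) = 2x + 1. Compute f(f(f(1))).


f(1) = 3
f(3) = 7
f(7) = 15

15


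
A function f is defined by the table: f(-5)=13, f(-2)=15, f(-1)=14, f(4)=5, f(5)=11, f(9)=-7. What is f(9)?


Reading from the table at x = 9

-7


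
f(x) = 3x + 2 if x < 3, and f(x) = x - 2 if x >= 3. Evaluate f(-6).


-6 satisfies x < 3
f(-6) = -16

-16


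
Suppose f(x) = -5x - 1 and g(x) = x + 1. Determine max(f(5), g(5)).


f(5) = -26
g(5) = 6
max = 6

6


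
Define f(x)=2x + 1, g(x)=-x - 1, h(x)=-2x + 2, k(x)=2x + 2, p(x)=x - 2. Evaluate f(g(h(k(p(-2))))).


p(-2) = -4
k(-4) = -6
h(-6) = 14
g(14) = -15
f(-15) = -29

-29


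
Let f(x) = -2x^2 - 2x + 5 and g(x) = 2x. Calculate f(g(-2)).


g(-2) = -4
f(-4) = (-2)*(-4)^2 - 2*(-4) + 5 = -19

-19


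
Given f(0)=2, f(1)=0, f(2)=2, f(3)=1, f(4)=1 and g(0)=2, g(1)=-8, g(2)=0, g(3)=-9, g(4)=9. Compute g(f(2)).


f(2) = 2
g(2) = 0

0


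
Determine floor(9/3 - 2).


9/3 = 3
3 - 2 = 1
floor(1) = 1

1


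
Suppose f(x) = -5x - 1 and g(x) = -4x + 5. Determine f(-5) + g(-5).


f(-5) = 24
g(-5) = 25
Sum = 49

49


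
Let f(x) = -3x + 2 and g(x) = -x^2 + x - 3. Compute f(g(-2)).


g(-2) = -9
f(-9) = 29

29


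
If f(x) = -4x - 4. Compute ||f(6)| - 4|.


f(6) = -28
|-28| = 28
|28 - 4| = 24

24


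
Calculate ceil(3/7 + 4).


5


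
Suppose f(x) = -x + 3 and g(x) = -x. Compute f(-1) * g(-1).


f(-1) = 4
g(-1) = 1
Product = 4

4


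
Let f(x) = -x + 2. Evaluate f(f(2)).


f(2) = 0
f(0) = 2

2


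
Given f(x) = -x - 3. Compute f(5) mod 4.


0


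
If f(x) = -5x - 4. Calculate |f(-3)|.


f(-3) = 11
|11| = 11

11


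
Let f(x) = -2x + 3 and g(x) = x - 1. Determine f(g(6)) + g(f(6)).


f(g(6)) = -7
g(f(6)) = -10
Sum = -17

-17


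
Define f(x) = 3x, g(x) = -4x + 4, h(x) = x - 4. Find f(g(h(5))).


h(5) = 1
g(1) = 0
f(0) = 0

0


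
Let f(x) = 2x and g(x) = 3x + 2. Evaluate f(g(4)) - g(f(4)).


2


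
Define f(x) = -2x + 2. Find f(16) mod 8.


f(16) = -30
-30 mod 8 = 2

2


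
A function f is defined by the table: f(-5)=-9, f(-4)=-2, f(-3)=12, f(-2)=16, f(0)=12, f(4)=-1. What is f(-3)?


Reading from the table at x = -3

12


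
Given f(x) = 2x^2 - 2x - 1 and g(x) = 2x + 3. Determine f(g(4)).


g(4) = 11
f(11) = 2*(11)^2 - 2*(11) - 1 = 219

219


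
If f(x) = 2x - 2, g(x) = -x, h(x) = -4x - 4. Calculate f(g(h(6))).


h(6) = -28
g(-28) = 28
f(28) = 54

54


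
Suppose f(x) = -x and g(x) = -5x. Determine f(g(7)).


g(7) = -35
f(-35) = 35

35


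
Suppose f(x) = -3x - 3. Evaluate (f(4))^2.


f(4) = -15
(-15)^2 = 225

225


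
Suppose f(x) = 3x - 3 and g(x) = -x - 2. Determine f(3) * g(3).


f(3) = 6
g(3) = -5
Product = -30

-30


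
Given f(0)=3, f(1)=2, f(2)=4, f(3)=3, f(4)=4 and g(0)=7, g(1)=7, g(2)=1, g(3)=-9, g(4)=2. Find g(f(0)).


f(0) = 3
g(3) = -9

-9


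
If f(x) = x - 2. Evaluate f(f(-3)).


f(-3) = -5
f(-5) = -7

-7


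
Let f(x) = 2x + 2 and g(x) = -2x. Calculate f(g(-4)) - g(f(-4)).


f(g(-4)) = 18
g(f(-4)) = 12
Difference = 6

6


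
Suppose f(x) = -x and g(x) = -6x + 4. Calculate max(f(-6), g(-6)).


f(-6) = 6
g(-6) = 40
max = 40

40


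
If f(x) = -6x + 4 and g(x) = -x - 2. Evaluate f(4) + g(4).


-26


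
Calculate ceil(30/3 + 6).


16


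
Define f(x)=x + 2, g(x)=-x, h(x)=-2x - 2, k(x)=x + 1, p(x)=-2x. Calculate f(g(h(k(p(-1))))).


10


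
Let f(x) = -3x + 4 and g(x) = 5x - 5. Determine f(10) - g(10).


f(10) = -26
g(10) = 45
Difference = -71

-71


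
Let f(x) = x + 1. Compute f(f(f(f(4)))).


f(4) = 5
f(5) = 6
f(6) = 7
f(7) = 8

8


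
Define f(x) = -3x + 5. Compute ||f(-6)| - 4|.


f(-6) = 23
|23| = 23
|23 - 4| = 19

19


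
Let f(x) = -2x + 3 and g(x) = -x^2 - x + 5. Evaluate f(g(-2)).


g(-2) = 3
f(3) = -3

-3


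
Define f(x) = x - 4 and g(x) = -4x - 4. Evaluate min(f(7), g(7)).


-32


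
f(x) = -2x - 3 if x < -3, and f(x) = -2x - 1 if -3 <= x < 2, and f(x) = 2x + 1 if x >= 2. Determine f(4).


4 satisfies x >= 2
f(4) = 9

9


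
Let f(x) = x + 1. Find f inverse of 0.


-1


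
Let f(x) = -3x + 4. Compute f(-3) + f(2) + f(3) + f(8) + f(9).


f(-3) = 13
f(2) = -2
f(3) = -5
f(8) = -20
f(9) = -23
Sum = -37

-37


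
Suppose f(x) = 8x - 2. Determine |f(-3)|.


f(-3) = -26
|-26| = 26

26


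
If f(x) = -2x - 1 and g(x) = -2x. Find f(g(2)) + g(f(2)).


f(g(2)) = 7
g(f(2)) = 10
Sum = 17

17


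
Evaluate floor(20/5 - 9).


20/5 = 4
4 - 9 = -5
floor(-5) = -5

-5


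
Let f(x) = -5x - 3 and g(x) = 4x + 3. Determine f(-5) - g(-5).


f(-5) = 22
g(-5) = -17
Difference = 39

39


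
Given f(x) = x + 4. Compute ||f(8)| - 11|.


1


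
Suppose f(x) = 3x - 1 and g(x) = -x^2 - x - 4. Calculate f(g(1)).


g(1) = -6
f(-6) = -19

-19


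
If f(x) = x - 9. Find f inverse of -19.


Solve x - 9 = -19
x = (-19 + 9) / 1 = -10

-10


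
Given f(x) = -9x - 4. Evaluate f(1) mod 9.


5


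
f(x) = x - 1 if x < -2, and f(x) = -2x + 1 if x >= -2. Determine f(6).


6 satisfies x >= -2
f(6) = -11

-11


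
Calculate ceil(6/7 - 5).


6/7 = 0.8571
0.8571 - 5 = -4.1429
ceil(-4.1429) = -4

-4


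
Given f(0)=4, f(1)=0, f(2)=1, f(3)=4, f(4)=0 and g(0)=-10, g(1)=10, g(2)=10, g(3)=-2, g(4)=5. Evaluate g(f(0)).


5


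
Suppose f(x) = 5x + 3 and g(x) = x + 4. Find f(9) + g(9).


61


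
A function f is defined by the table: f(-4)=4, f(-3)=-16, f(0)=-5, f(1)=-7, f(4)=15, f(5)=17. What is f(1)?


Reading from the table at x = 1

-7


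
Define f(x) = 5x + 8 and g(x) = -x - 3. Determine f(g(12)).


g(12) = -15
f(-15) = -67

-67


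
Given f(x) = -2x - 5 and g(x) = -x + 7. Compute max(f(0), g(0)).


7


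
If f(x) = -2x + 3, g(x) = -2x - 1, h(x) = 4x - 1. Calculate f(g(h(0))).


h(0) = -1
g(-1) = 1
f(1) = 1

1


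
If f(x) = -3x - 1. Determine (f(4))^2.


f(4) = -13
(-13)^2 = 169

169


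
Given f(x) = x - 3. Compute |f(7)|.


f(7) = 4
|4| = 4

4


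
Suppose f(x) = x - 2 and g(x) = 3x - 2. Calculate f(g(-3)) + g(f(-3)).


f(g(-3)) = -13
g(f(-3)) = -17
Sum = -30

-30


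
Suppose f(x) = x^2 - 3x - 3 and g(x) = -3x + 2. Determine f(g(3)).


g(3) = -7
f(-7) = 1*(-7)^2 - 3*(-7) - 3 = 67

67


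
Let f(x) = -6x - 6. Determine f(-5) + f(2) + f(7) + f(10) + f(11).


f(-5) = 24
f(2) = -18
f(7) = -48
f(10) = -66
f(11) = -72
Sum = -180

-180


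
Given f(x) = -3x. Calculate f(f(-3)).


f(-3) = 9
f(9) = -27

-27


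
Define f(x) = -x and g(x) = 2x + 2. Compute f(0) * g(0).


f(0) = 0
g(0) = 2
Product = 0

0


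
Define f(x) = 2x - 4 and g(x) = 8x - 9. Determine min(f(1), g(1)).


f(1) = -2
g(1) = -1
min = -2

-2


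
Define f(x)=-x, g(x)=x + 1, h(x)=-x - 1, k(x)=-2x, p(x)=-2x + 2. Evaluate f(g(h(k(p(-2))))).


p(-2) = 6
k(6) = -12
h(-12) = 11
g(11) = 12
f(12) = -12

-12


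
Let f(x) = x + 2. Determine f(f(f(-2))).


4


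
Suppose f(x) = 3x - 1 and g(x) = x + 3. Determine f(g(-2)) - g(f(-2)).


f(g(-2)) = 2
g(f(-2)) = -4
Difference = 6

6


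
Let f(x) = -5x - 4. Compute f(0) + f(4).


f(0) = -4
f(4) = -24
Sum = -28

-28


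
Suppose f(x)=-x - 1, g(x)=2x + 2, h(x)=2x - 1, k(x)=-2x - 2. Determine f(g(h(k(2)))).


k(2) = -6
h(-6) = -13
g(-13) = -24
f(-24) = 23

23


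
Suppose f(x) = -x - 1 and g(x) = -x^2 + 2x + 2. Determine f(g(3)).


g(3) = -1
f(-1) = 0

0


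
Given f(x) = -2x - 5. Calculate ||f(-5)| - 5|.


f(-5) = 5
|5| = 5
|5 - 5| = 0

0


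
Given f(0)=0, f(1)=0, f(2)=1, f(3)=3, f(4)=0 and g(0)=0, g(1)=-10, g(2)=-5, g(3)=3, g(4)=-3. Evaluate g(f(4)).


f(4) = 0
g(0) = 0

0


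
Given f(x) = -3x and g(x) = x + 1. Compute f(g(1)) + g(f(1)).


f(g(1)) = -6
g(f(1)) = -2
Sum = -8

-8


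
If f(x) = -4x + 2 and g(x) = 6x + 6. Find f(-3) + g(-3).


2


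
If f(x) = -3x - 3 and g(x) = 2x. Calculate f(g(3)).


g(3) = 6
f(6) = -21

-21


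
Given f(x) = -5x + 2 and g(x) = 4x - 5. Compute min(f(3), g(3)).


-13


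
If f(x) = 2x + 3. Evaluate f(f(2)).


f(2) = 7
f(7) = 17

17


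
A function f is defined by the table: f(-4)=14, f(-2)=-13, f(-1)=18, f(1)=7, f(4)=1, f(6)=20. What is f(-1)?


Reading from the table at x = -1

18


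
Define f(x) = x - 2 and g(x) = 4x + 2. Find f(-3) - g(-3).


5


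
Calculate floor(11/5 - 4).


11/5 = 2.2
2.2 - 4 = -1.8
floor(-1.8) = -2

-2


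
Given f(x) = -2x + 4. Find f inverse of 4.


Solve -2x + 4 = 4
x = (4 - 4) / (-2) = 0

0


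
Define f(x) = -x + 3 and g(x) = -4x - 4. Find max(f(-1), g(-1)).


4


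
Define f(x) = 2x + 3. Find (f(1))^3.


f(1) = 5
(5)^3 = 125

125


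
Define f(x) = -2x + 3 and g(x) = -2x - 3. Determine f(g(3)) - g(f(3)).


f(g(3)) = 21
g(f(3)) = 3
Difference = 18

18


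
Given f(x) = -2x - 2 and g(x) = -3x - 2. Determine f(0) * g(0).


f(0) = -2
g(0) = -2
Product = 4

4


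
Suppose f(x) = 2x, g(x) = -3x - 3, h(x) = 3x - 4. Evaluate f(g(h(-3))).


h(-3) = -13
g(-13) = 36
f(36) = 72

72


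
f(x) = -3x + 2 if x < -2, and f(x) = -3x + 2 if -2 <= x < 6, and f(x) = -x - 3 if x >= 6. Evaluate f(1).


1 satisfies -2 <= x < 6
f(1) = -1

-1


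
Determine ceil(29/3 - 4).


29/3 = 9.6667
9.6667 - 4 = 5.6667
ceil(5.6667) = 6

6


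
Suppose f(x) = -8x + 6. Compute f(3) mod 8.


f(3) = -18
-18 mod 8 = 6

6


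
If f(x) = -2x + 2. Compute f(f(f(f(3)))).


38


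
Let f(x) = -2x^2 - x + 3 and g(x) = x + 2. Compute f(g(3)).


g(3) = 5
f(5) = (-2)*(5)^2 - 1*(5) + 3 = -52

-52


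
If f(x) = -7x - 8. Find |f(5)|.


43


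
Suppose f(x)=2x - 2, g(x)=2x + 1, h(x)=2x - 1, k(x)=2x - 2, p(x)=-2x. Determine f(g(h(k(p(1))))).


p(1) = -2
k(-2) = -6
h(-6) = -13
g(-13) = -25
f(-25) = -52

-52


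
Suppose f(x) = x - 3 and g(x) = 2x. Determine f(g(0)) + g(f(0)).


f(g(0)) = -3
g(f(0)) = -6
Sum = -9

-9


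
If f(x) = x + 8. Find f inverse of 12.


Solve x + 8 = 12
x = (12 - 8) / 1 = 4

4


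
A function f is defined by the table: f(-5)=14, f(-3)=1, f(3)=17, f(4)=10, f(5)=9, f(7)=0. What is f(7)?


Reading from the table at x = 7

0


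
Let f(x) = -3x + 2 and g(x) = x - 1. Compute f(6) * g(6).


-80


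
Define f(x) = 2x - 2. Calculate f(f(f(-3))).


f(-3) = -8
f(-8) = -18
f(-18) = -38

-38


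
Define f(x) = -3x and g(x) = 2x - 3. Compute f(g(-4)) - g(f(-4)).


f(g(-4)) = 33
g(f(-4)) = 21
Difference = 12

12


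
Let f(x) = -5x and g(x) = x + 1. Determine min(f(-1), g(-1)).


f(-1) = 5
g(-1) = 0
min = 0

0


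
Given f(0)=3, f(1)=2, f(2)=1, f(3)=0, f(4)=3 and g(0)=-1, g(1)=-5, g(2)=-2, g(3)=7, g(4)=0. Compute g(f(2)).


f(2) = 1
g(1) = -5

-5


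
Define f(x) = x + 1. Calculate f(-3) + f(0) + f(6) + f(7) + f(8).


f(-3) = -2
f(0) = 1
f(6) = 7
f(7) = 8
f(8) = 9
Sum = 23

23


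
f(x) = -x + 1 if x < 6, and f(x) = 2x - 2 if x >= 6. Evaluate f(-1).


2


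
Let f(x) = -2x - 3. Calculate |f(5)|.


f(5) = -13
|-13| = 13

13


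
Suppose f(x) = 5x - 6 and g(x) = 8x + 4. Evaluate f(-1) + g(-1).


f(-1) = -11
g(-1) = -4
Sum = -15

-15


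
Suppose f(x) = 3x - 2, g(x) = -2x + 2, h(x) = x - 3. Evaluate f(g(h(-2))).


h(-2) = -5
g(-5) = 12
f(12) = 34

34


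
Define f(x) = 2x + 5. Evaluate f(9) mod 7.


f(9) = 23
23 mod 7 = 2

2


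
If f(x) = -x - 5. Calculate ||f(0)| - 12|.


f(0) = -5
|-5| = 5
|5 - 12| = 7

7


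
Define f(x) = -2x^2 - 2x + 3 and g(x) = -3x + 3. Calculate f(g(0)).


g(0) = 3
f(3) = (-2)*(3)^2 - 2*(3) + 3 = -21

-21


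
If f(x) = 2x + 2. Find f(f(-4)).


f(-4) = -6
f(-6) = -10

-10


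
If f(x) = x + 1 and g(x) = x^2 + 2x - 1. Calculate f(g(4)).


g(4) = 23
f(23) = 24

24


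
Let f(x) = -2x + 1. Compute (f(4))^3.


f(4) = -7
(-7)^3 = -343

-343


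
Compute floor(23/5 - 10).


-6


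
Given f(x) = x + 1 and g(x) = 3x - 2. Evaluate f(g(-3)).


g(-3) = -11
f(-11) = -10

-10


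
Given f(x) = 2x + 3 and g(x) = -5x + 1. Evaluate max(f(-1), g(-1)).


6


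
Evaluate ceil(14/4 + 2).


14/4 = 3.5
3.5 + 2 = 5.5
ceil(5.5) = 6

6


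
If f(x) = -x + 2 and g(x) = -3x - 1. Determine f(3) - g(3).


9


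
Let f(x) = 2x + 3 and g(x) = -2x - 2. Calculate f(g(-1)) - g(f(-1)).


f(g(-1)) = 3
g(f(-1)) = -4
Difference = 7

7


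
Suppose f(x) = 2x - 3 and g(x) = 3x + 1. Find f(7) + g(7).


f(7) = 11
g(7) = 22
Sum = 33

33


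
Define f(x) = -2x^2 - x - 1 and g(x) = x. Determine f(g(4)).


-37


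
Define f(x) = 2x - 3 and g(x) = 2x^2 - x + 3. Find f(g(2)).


15


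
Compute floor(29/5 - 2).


29/5 = 5.8
5.8 - 2 = 3.8
floor(3.8) = 3

3


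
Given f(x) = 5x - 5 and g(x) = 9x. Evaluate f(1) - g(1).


-9


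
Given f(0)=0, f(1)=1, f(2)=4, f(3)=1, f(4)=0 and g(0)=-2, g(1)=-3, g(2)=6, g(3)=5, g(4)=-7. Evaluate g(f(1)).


f(1) = 1
g(1) = -3

-3


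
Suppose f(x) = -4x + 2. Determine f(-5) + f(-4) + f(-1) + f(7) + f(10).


f(-5) = 22
f(-4) = 18
f(-1) = 6
f(7) = -26
f(10) = -38
Sum = -18

-18


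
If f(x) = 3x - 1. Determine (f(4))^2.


f(4) = 11
(11)^2 = 121

121


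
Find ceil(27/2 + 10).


27/2 = 13.5
13.5 + 10 = 23.5
ceil(23.5) = 24

24


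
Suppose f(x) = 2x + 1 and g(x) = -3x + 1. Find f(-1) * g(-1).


f(-1) = -1
g(-1) = 4
Product = -4

-4


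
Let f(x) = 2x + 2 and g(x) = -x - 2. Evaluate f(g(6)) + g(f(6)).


f(g(6)) = -14
g(f(6)) = -16
Sum = -30

-30


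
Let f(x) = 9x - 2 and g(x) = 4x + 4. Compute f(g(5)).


g(5) = 24
f(24) = 214

214


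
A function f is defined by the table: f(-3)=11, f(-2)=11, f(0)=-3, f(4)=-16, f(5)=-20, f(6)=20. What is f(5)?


Reading from the table at x = 5

-20


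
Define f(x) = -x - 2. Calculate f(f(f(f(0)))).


f(0) = -2
f(-2) = 0
f(0) = -2
f(-2) = 0

0


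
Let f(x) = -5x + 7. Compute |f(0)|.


f(0) = 7
|7| = 7

7


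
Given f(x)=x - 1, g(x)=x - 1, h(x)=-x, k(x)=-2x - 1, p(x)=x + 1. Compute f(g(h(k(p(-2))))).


p(-2) = -1
k(-1) = 1
h(1) = -1
g(-1) = -2
f(-2) = -3

-3


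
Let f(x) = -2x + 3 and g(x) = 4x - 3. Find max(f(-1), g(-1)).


5


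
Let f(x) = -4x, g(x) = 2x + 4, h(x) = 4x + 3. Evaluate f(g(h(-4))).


h(-4) = -13
g(-13) = -22
f(-22) = 88

88


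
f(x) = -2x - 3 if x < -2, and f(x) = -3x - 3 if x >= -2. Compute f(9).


9 satisfies x >= -2
f(9) = -30

-30


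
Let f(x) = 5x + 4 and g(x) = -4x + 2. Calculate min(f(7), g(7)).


f(7) = 39
g(7) = -26
min = -26

-26


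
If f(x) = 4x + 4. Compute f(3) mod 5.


f(3) = 16
16 mod 5 = 1

1


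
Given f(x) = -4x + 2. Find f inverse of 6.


-1


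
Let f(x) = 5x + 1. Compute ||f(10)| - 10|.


f(10) = 51
|51| = 51
|51 - 10| = 41

41


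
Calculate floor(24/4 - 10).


-4


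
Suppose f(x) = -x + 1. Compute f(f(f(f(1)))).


1


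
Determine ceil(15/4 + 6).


15/4 = 3.75
3.75 + 6 = 9.75
ceil(9.75) = 10

10


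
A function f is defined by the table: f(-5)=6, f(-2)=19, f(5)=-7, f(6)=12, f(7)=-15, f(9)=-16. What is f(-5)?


Reading from the table at x = -5

6


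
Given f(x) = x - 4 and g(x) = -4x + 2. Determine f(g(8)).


-34


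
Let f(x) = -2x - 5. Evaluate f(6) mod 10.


3


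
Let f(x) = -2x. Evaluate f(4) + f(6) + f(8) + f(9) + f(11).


f(4) = -8
f(6) = -12
f(8) = -16
f(9) = -18
f(11) = -22
Sum = -76

-76


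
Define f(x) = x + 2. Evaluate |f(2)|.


f(2) = 4
|4| = 4

4


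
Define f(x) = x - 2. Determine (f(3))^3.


f(3) = 1
(1)^3 = 1

1


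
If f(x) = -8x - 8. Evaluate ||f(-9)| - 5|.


59


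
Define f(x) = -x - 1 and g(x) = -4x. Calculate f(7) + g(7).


f(7) = -8
g(7) = -28
Sum = -36

-36


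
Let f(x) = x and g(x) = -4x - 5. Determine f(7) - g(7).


f(7) = 7
g(7) = -33
Difference = 40

40


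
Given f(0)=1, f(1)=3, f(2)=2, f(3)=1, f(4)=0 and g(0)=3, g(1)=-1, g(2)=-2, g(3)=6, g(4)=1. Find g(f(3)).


-1


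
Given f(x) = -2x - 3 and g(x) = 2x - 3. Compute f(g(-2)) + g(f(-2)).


f(g(-2)) = 11
g(f(-2)) = -1
Sum = 10

10


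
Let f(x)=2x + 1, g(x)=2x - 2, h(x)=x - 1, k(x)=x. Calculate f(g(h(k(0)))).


k(0) = 0
h(0) = -1
g(-1) = -4
f(-4) = -7

-7


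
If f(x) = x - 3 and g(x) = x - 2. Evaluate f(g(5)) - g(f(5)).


f(g(5)) = 0
g(f(5)) = 0
Difference = 0

0


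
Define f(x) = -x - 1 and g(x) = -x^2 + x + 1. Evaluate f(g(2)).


g(2) = -1
f(-1) = 0

0


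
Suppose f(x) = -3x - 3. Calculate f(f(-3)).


f(-3) = 6
f(6) = -21

-21


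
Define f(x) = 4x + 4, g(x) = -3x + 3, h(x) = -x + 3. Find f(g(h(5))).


40


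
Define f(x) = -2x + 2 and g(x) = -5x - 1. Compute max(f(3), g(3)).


-4


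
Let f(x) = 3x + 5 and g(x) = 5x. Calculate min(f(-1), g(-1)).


-5


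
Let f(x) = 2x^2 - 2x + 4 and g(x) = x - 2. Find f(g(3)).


g(3) = 1
f(1) = 2*(1)^2 - 2*(1) + 4 = 4

4


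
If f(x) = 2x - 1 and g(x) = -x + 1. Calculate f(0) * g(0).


f(0) = -1
g(0) = 1
Product = -1

-1


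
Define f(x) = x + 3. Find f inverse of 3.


0


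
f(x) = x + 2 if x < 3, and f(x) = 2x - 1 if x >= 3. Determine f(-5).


-5 satisfies x < 3
f(-5) = -3

-3


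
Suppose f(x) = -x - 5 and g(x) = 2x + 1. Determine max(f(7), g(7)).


f(7) = -12
g(7) = 15
max = 15

15


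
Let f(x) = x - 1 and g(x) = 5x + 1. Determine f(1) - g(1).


f(1) = 0
g(1) = 6
Difference = -6

-6


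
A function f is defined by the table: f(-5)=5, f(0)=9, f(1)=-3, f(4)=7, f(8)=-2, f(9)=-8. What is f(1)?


Reading from the table at x = 1

-3


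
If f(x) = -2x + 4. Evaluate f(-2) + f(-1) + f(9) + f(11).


f(-2) = 8
f(-1) = 6
f(9) = -14
f(11) = -18
Sum = -18

-18


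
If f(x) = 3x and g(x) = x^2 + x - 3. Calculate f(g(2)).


9


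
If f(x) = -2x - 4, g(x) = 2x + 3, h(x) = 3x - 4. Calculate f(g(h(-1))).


h(-1) = -7
g(-7) = -11
f(-11) = 18

18


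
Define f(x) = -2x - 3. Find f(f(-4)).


f(-4) = 5
f(5) = -13

-13


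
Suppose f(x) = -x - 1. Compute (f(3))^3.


-64


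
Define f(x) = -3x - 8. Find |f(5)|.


f(5) = -23
|-23| = 23

23


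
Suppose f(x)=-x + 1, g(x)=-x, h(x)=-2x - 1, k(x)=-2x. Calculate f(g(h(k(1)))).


k(1) = -2
h(-2) = 3
g(3) = -3
f(-3) = 4

4


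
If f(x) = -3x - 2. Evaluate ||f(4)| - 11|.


f(4) = -14
|-14| = 14
|14 - 11| = 3

3


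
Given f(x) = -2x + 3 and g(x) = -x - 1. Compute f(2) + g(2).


f(2) = -1
g(2) = -3
Sum = -4

-4


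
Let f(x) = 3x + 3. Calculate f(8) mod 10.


f(8) = 27
27 mod 10 = 7

7


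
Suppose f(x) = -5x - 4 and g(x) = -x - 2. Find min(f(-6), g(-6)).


f(-6) = 26
g(-6) = 4
min = 4

4


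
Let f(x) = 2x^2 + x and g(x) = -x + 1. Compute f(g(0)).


g(0) = 1
f(1) = 2*(1)^2 + 1*(1) = 3

3


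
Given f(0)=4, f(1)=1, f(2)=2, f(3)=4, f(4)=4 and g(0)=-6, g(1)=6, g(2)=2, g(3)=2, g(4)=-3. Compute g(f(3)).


f(3) = 4
g(4) = -3

-3


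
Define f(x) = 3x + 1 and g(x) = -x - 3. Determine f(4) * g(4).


f(4) = 13
g(4) = -7
Product = -91

-91


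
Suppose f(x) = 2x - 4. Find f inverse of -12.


-4


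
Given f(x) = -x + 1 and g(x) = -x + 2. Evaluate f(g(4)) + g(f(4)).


f(g(4)) = 3
g(f(4)) = 5
Sum = 8

8


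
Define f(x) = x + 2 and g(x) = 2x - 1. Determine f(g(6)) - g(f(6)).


-2


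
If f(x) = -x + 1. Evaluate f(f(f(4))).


f(4) = -3
f(-3) = 4
f(4) = -3

-3


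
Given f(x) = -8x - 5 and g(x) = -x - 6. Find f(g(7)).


g(7) = -13
f(-13) = 99

99


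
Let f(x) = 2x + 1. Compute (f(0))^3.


1


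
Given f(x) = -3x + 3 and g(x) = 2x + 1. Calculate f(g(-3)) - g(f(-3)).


f(g(-3)) = 18
g(f(-3)) = 25
Difference = -7

-7


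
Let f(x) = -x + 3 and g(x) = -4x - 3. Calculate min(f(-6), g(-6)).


f(-6) = 9
g(-6) = 21
min = 9

9


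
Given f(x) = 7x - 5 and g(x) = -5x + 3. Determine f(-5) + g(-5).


f(-5) = -40
g(-5) = 28
Sum = -12

-12


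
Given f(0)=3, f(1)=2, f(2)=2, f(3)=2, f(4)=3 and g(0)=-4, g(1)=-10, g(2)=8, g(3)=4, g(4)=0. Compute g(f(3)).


f(3) = 2
g(2) = 8

8


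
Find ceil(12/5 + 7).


12/5 = 2.4
2.4 + 7 = 9.4
ceil(9.4) = 10

10


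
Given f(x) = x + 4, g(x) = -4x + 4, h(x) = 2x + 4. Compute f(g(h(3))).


h(3) = 10
g(10) = -36
f(-36) = -32

-32


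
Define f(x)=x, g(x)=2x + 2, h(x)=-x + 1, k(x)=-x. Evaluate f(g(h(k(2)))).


k(2) = -2
h(-2) = 3
g(3) = 8
f(8) = 8

8


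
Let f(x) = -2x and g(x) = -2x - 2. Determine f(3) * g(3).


f(3) = -6
g(3) = -8
Product = 48

48


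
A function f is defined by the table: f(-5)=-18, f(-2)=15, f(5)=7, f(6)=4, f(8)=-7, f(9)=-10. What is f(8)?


Reading from the table at x = 8

-7


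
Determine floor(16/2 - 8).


16/2 = 8
8 - 8 = 0
floor(0) = 0

0


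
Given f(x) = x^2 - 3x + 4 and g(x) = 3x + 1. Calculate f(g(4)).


g(4) = 13
f(13) = 1*(13)^2 - 3*(13) + 4 = 134

134


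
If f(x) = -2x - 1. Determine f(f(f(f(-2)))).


-27


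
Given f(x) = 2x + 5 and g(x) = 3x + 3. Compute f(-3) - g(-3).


f(-3) = -1
g(-3) = -6
Difference = 5

5


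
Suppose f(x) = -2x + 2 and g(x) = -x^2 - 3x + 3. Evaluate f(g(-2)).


g(-2) = 5
f(5) = -8

-8


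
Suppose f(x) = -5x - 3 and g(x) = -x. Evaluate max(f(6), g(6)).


f(6) = -33
g(6) = -6
max = -6

-6


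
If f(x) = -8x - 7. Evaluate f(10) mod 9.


f(10) = -87
-87 mod 9 = 3

3


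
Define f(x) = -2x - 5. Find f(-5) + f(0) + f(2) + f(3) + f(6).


-37


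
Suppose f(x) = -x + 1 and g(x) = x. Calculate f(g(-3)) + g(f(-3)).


f(g(-3)) = 4
g(f(-3)) = 4
Sum = 8

8


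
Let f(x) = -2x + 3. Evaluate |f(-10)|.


f(-10) = 23
|23| = 23

23


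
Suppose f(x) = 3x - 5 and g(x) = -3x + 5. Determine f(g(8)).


g(8) = -19
f(-19) = -62

-62


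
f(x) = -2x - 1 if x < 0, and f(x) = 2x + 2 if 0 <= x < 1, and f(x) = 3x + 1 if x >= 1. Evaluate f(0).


0 satisfies 0 <= x < 1
f(0) = 2

2


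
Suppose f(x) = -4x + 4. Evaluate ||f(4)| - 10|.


f(4) = -12
|-12| = 12
|12 - 10| = 2

2


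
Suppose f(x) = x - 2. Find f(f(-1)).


f(-1) = -3
f(-3) = -5

-5


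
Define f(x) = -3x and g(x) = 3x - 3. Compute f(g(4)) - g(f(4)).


f(g(4)) = -27
g(f(4)) = -39
Difference = 12

12


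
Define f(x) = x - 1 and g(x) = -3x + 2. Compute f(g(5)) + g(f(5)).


f(g(5)) = -14
g(f(5)) = -10
Sum = -24

-24


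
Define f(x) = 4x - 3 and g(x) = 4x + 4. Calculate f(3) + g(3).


f(3) = 9
g(3) = 16
Sum = 25

25


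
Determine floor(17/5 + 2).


17/5 = 3.4
3.4 + 2 = 5.4
floor(5.4) = 5

5


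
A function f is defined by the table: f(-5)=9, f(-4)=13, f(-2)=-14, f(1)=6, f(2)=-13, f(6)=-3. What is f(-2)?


Reading from the table at x = -2

-14


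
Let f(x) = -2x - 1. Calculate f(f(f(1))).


f(1) = -3
f(-3) = 5
f(5) = -11

-11


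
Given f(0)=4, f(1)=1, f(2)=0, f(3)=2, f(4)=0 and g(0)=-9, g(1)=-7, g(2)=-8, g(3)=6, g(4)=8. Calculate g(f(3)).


f(3) = 2
g(2) = -8

-8


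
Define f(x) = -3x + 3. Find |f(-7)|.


24


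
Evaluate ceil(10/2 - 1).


4


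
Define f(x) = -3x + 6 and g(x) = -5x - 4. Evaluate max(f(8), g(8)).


-18


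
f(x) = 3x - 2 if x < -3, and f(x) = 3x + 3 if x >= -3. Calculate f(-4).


-4 satisfies x < -3
f(-4) = -14

-14


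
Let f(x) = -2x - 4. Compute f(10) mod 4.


0


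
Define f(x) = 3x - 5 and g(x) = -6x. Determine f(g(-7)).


121


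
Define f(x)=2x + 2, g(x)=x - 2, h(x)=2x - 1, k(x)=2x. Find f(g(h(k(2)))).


k(2) = 4
h(4) = 7
g(7) = 5
f(5) = 12

12


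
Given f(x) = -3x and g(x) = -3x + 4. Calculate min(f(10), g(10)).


f(10) = -30
g(10) = -26
min = -30

-30


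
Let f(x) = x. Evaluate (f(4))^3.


f(4) = 4
(4)^3 = 64

64


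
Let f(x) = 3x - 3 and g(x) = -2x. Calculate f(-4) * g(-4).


f(-4) = -15
g(-4) = 8
Product = -120

-120


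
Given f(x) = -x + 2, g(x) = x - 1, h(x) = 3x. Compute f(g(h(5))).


-12


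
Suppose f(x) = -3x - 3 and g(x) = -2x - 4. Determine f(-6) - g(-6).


f(-6) = 15
g(-6) = 8
Difference = 7

7


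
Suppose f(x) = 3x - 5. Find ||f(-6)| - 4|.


19


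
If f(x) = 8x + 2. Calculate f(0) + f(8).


f(0) = 2
f(8) = 66
Sum = 68

68


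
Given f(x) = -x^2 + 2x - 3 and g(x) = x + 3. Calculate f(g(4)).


g(4) = 7
f(7) = (-1)*(7)^2 + 2*(7) - 3 = -38

-38


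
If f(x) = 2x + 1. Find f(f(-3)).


-9


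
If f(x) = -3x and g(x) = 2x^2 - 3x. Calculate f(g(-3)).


g(-3) = 27
f(27) = -81

-81


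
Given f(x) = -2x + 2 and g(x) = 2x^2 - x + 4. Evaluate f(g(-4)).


-78


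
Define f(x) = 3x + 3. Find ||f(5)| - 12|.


f(5) = 18
|18| = 18
|18 - 12| = 6

6


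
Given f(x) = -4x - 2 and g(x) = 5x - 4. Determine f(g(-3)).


g(-3) = -19
f(-19) = 74

74


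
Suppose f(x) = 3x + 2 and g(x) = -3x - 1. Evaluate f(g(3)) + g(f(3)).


-62


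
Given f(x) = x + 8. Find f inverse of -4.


-12


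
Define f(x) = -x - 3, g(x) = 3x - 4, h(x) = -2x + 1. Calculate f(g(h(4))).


h(4) = -7
g(-7) = -25
f(-25) = 22

22


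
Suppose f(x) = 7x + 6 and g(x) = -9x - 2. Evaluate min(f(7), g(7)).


f(7) = 55
g(7) = -65
min = -65

-65


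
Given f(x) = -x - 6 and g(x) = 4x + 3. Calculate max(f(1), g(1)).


f(1) = -7
g(1) = 7
max = 7

7


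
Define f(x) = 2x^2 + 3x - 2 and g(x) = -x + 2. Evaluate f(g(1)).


g(1) = 1
f(1) = 2*(1)^2 + 3*(1) - 2 = 3

3


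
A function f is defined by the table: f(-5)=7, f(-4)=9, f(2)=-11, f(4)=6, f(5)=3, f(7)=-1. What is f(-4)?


Reading from the table at x = -4

9


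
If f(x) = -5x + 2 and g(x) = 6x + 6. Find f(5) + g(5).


f(5) = -23
g(5) = 36
Sum = 13

13


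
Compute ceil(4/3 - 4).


4/3 = 1.3333
1.3333 - 4 = -2.6667
ceil(-2.6667) = -2

-2


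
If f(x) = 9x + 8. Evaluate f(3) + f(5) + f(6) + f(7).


f(3) = 35
f(5) = 53
f(6) = 62
f(7) = 71
Sum = 221

221


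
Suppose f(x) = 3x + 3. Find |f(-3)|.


f(-3) = -6
|-6| = 6

6


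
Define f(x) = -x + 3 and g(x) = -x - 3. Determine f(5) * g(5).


f(5) = -2
g(5) = -8
Product = 16

16


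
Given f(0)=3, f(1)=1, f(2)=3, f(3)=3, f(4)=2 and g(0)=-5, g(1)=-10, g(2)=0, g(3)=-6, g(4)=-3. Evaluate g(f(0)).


f(0) = 3
g(3) = -6

-6


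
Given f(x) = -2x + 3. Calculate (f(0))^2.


f(0) = 3
(3)^2 = 9

9


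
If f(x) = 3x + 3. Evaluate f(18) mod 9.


f(18) = 57
57 mod 9 = 3

3


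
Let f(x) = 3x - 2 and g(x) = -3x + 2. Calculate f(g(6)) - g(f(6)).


-4


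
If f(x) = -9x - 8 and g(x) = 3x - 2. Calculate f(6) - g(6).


f(6) = -62
g(6) = 16
Difference = -78

-78


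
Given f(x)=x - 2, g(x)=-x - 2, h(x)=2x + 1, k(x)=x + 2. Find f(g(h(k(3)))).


k(3) = 5
h(5) = 11
g(11) = -13
f(-13) = -15

-15


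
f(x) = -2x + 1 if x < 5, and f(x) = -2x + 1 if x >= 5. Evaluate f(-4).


-4 satisfies x < 5
f(-4) = 9

9


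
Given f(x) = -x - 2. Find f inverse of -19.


Solve -x - 2 = -19
x = (-19 + 2) / (-1) = 17

17


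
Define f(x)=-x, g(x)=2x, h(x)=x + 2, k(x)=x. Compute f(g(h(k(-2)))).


k(-2) = -2
h(-2) = 0
g(0) = 0
f(0) = 0

0


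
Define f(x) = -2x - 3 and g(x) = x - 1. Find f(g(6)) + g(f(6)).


f(g(6)) = -13
g(f(6)) = -16
Sum = -29

-29


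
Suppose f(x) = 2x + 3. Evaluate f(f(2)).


f(2) = 7
f(7) = 17

17


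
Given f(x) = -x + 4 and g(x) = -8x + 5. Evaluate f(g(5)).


39


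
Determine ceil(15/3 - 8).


15/3 = 5
5 - 8 = -3
ceil(-3) = -3

-3


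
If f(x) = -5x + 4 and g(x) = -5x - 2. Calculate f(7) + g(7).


f(7) = -31
g(7) = -37
Sum = -68

-68


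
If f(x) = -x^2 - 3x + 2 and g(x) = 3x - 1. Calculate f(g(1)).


g(1) = 2
f(2) = (-1)*(2)^2 - 3*(2) + 2 = -8

-8


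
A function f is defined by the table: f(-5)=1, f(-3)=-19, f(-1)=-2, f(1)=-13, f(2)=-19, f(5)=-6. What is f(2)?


Reading from the table at x = 2

-19


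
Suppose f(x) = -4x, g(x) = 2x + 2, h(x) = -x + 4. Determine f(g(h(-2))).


h(-2) = 6
g(6) = 14
f(14) = -56

-56


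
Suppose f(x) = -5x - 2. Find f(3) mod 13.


f(3) = -17
-17 mod 13 = 9

9


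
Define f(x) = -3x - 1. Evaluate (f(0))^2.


f(0) = -1
(-1)^2 = 1

1


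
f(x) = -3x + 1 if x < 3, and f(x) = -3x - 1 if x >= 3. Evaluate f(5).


5 satisfies x >= 3
f(5) = -16

-16


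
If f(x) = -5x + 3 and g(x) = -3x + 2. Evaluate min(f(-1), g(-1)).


f(-1) = 8
g(-1) = 5
min = 5

5


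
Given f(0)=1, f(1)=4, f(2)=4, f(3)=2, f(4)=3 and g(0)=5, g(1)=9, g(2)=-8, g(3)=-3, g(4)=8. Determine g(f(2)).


f(2) = 4
g(4) = 8

8


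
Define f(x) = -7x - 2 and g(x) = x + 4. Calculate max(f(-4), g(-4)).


f(-4) = 26
g(-4) = 0
max = 26

26


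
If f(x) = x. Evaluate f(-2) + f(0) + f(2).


f(-2) = -2
f(0) = 0
f(2) = 2
Sum = 0

0


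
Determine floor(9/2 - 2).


2


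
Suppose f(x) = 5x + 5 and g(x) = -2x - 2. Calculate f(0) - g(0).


f(0) = 5
g(0) = -2
Difference = 7

7


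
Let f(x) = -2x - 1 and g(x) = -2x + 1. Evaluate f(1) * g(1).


3


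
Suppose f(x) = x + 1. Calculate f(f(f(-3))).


f(-3) = -2
f(-2) = -1
f(-1) = 0

0


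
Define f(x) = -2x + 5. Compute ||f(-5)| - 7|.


8


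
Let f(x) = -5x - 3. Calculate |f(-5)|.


f(-5) = 22
|22| = 22

22


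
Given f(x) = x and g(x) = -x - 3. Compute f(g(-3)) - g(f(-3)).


f(g(-3)) = 0
g(f(-3)) = 0
Difference = 0

0


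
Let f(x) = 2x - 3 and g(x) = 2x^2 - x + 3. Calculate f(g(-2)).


23


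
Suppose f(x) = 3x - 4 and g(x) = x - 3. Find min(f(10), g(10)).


f(10) = 26
g(10) = 7
min = 7

7


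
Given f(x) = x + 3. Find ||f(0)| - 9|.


f(0) = 3
|3| = 3
|3 - 9| = 6

6


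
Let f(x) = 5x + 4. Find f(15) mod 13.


f(15) = 79
79 mod 13 = 1

1


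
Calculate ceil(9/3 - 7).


9/3 = 3
3 - 7 = -4
ceil(-4) = -4

-4


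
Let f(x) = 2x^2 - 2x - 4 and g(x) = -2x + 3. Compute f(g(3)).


g(3) = -3
f(-3) = 2*(-3)^2 - 2*(-3) - 4 = 20

20


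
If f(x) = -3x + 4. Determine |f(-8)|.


f(-8) = 28
|28| = 28

28


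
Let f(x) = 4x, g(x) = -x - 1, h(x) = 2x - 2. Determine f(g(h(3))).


h(3) = 4
g(4) = -5
f(-5) = -20

-20


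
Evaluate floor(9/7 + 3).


4


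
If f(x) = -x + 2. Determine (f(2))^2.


f(2) = 0
(0)^2 = 0

0


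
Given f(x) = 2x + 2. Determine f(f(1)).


10


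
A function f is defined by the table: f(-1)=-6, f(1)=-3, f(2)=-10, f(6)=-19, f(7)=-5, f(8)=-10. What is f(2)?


Reading from the table at x = 2

-10


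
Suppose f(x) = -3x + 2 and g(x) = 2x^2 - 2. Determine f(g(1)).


2


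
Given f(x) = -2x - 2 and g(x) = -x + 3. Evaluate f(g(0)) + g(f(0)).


f(g(0)) = -8
g(f(0)) = 5
Sum = -3

-3


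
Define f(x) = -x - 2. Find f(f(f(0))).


f(0) = -2
f(-2) = 0
f(0) = -2

-2


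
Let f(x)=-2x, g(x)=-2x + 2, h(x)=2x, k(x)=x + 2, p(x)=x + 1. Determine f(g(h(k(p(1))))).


p(1) = 2
k(2) = 4
h(4) = 8
g(8) = -14
f(-14) = 28

28


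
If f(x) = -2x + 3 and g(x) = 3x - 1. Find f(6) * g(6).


-153


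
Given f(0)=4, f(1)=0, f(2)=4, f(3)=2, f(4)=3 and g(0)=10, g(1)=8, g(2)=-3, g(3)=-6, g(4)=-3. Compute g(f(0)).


f(0) = 4
g(4) = -3

-3


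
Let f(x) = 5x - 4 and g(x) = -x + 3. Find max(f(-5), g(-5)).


8


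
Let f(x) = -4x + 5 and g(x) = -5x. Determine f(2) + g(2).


f(2) = -3
g(2) = -10
Sum = -13

-13


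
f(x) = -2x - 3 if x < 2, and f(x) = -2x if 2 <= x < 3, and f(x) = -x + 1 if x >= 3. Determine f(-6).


-6 satisfies x < 2
f(-6) = 9

9


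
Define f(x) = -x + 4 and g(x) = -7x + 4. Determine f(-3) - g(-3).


-18


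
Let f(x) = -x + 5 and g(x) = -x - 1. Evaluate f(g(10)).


16


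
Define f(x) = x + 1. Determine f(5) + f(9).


f(5) = 6
f(9) = 10
Sum = 16

16


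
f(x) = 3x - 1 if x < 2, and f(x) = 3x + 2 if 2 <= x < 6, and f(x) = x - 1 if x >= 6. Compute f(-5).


-5 satisfies x < 2
f(-5) = -16

-16


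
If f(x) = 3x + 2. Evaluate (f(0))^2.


f(0) = 2
(2)^2 = 4

4


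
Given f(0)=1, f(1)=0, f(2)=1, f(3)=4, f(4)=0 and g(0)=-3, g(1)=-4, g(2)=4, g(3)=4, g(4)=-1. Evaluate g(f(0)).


f(0) = 1
g(1) = -4

-4


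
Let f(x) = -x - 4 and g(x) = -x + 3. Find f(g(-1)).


g(-1) = 4
f(4) = -8

-8


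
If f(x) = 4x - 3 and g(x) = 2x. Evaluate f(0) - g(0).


-3


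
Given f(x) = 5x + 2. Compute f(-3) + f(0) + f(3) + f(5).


33


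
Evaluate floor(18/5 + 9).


18/5 = 3.6
3.6 + 9 = 12.6
floor(12.6) = 12

12


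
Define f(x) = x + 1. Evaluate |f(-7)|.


f(-7) = -6
|-6| = 6

6


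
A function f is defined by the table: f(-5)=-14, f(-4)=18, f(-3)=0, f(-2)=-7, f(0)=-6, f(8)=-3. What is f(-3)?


Reading from the table at x = -3

0


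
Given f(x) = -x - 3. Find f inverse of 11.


-14


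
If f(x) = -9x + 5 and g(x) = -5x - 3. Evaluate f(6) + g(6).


-82


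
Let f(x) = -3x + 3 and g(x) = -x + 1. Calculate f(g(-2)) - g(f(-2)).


f(g(-2)) = -6
g(f(-2)) = -8
Difference = 2

2


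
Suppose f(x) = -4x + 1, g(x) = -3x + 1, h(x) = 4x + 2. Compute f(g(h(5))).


h(5) = 22
g(22) = -65
f(-65) = 261

261


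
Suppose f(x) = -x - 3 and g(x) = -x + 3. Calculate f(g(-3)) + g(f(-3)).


f(g(-3)) = -9
g(f(-3)) = 3
Sum = -6

-6


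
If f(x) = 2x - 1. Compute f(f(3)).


f(3) = 5
f(5) = 9

9


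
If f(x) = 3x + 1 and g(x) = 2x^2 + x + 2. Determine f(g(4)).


115


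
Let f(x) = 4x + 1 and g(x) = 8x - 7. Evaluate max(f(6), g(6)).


f(6) = 25
g(6) = 41
max = 41

41


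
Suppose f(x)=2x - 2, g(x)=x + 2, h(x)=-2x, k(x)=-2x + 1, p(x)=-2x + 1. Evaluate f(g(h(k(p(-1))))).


p(-1) = 3
k(3) = -5
h(-5) = 10
g(10) = 12
f(12) = 22

22


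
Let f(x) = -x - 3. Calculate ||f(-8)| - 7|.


f(-8) = 5
|5| = 5
|5 - 7| = 2

2


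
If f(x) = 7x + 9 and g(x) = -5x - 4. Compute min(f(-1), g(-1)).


1


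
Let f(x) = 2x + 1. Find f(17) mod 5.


f(17) = 35
35 mod 5 = 0

0


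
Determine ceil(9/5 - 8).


9/5 = 1.8
1.8 - 8 = -6.2
ceil(-6.2) = -6

-6


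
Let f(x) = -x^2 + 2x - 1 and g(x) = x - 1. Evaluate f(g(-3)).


g(-3) = -4
f(-4) = (-1)*(-4)^2 + 2*(-4) - 1 = -25

-25


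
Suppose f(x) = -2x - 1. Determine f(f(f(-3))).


f(-3) = 5
f(5) = -11
f(-11) = 21

21


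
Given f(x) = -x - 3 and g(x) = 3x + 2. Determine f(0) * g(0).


f(0) = -3
g(0) = 2
Product = -6

-6


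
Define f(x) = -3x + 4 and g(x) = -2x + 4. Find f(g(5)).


g(5) = -6
f(-6) = 22

22


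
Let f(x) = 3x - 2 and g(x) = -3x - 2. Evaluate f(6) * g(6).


f(6) = 16
g(6) = -20
Product = -320

-320


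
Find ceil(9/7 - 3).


-1


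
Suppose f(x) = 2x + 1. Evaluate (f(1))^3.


27


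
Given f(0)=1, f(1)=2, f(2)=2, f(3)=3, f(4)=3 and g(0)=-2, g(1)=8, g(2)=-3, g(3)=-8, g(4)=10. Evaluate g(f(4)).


f(4) = 3
g(3) = -8

-8


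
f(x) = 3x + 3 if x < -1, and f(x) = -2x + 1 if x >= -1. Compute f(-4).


-4 satisfies x < -1
f(-4) = -9

-9


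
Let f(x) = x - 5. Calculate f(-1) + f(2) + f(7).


f(-1) = -6
f(2) = -3
f(7) = 2
Sum = -7

-7


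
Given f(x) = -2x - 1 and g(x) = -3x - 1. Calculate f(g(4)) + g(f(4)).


f(g(4)) = 25
g(f(4)) = 26
Sum = 51

51


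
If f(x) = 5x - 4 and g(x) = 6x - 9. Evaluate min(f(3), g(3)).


f(3) = 11
g(3) = 9
min = 9

9


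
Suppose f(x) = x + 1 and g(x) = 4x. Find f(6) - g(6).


f(6) = 7
g(6) = 24
Difference = -17

-17


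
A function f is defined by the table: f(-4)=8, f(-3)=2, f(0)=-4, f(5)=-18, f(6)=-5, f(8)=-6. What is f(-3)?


2


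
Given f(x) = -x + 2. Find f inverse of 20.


Solve -x + 2 = 20
x = (20 - 2) / (-1) = -18

-18


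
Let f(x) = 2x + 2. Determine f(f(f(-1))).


6


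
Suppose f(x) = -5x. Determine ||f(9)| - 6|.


f(9) = -45
|-45| = 45
|45 - 6| = 39

39


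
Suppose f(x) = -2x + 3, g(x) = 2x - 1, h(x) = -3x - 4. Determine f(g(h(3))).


h(3) = -13
g(-13) = -27
f(-27) = 57

57


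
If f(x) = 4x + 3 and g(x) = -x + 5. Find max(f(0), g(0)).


f(0) = 3
g(0) = 5
max = 5

5


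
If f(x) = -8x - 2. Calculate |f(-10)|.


f(-10) = 78
|78| = 78

78


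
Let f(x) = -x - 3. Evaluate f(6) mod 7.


5


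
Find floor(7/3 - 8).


-6


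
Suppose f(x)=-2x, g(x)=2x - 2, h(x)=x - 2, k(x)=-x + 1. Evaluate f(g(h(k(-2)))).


k(-2) = 3
h(3) = 1
g(1) = 0
f(0) = 0

0


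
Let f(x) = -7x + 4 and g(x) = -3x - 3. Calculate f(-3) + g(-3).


31


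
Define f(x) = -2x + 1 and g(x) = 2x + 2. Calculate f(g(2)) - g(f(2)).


f(g(2)) = -11
g(f(2)) = -4
Difference = -7

-7


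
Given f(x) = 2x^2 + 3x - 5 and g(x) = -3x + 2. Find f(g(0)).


g(0) = 2
f(2) = 2*(2)^2 + 3*(2) - 5 = 9

9


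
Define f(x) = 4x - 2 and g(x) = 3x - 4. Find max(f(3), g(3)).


f(3) = 10
g(3) = 5
max = 10

10


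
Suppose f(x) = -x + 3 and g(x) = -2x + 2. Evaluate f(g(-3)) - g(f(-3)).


f(g(-3)) = -5
g(f(-3)) = -10
Difference = 5

5


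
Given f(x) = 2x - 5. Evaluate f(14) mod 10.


f(14) = 23
23 mod 10 = 3

3


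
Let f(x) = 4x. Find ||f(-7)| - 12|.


f(-7) = -28
|-28| = 28
|28 - 12| = 16

16
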